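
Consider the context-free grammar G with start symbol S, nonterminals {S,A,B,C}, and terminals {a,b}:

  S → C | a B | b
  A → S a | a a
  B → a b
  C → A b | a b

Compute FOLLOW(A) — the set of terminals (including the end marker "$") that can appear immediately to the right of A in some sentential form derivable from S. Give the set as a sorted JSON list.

Compute FIRST by fixpoint:
round 1:
  A via A→a a: +{a}
  B via B→a b: +{a}
  C via C→A b: +{a}
  S via S→C: +{a}
  S via S→b: +{b}
  FIRST(S)={a,b}  FIRST(A)={a}  FIRST(B)={a}  FIRST(C)={a}
round 2:
  A via A→S a: +{b}
  C via C→A b: +{b}
  FIRST(S)={a,b}  FIRST(A)={a,b}  FIRST(B)={a}  FIRST(C)={a,b}
round 3: done
  FIRST(S)={a,b}  FIRST(A)={a,b}  FIRST(B)={a}  FIRST(C)={a,b}

FOLLOW sets:
seed FOLLOW(S) with $
[1]
  A→S a: FOLLOW(S) ⊇ FIRST(a) = {a}; new: +{a}
  C→A b: FOLLOW(A) ⊇ FIRST(b) = {b}; new: +{b}
  S→C: FOLLOW(C) ⊇ FOLLOW(S) ⊇ {$,a}; new: +{$,a}
  S→a B: FOLLOW(B) ⊇ FOLLOW(S) ⊇ {$,a}; new: +{$,a}
  FOLLOW(S)={$,a}  FOLLOW(A)={b}  FOLLOW(B)={$,a}  FOLLOW(C)={$,a}
[2] done
  FOLLOW(S)={$,a}  FOLLOW(A)={b}  FOLLOW(B)={$,a}  FOLLOW(C)={$,a}

FOLLOW(A) = ["b"]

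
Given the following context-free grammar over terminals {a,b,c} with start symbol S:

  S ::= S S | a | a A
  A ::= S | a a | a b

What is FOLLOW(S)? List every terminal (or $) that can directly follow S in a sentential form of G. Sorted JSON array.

FIRST iteration:
iter 1:
  A via A→a a: +{a}
  S via S→a: +{a}
  S: {a}  A: {a}
iter 2: — fixpoint
  S: {a}  A: {a}

FOLLOW sets:
FOLLOW(S) := {$}
iter 1:
  S→S S: FOLLOW(S) ⊇ FIRST(S) = {a}; new: +{a}
  S→a A: FOLLOW(A) ⊇ FOLLOW(S) ⊇ {$,a}; new: +{$,a}
  FOLLOW[S]={$,a}  FOLLOW[A]={$,a}
iter 2: — fixpoint
  FOLLOW[S]={$,a}  FOLLOW[A]={$,a}

FOLLOW(S) = ["$", "a"]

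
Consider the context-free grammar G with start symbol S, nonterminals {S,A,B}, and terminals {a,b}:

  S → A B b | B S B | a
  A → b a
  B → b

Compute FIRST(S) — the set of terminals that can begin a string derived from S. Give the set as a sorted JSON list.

FIRST iteration:
round 1:
  A via A→b a: +{b}
  B via B→b: +{b}
  S via S→A B b: +{b}
  S via S→a: +{a}
  S: {a,b}  A: {b}  B: {b}
round 2: done
  S: {a,b}  A: {b}  B: {b}

FIRST(S) = ["a", "b"]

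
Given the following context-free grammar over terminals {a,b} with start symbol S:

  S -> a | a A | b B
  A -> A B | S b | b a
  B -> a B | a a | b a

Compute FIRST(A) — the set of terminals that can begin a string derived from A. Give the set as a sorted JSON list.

Compute FIRST by fixpoint:
pass 1:
  A via A→b a: +{b}
  B via B→a B: +{a}
  B via B→b a: +{b}
  S via S→a: +{a}
  S via S→b B: +{b}
  FIRST[S]={a,b}  FIRST[A]={b}  FIRST[B]={a,b}
pass 2:
  A via A→S b: +{a}
  FIRST[S]={a,b}  FIRST[A]={a,b}  FIRST[B]={a,b}
pass 3: done
  FIRST[S]={a,b}  FIRST[A]={a,b}  FIRST[B]={a,b}

FIRST(A) = ["a", "b"]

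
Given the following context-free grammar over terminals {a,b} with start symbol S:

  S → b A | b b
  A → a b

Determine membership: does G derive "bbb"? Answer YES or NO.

Convert to CNF:
  S -> T1 A | T1 T1
  A -> T0 T1
  T0 -> a
  T1 -> b

Fill CYK table bottom-up:
  [0..0]={T1}  "b"  orig:{}
  [1..1]={T1}  "b"  orig:{}
  [2..2]={T1}  "b"  orig:{}
  [0..1]={S}  "bb"
  [1..2]={S}  "bb"
  [0..2]=∅  "bbb"

S ∉ T[0,2] ⇒ NO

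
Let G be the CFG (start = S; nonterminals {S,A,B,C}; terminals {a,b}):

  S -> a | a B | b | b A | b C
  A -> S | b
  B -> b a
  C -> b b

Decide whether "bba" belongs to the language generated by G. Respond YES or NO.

CNF form of G:
  S -> T0 B | T1 A | T1 C | a | b
  A -> T0 B | T1 A | T1 C | a | b
  B -> T1 T0
  C -> T1 T1
  T0 -> a
  T1 -> b

CYK fill:
  cell(0,0) b: {A,S,T1}  orig:{A,S}
  cell(1,1) b: {A,S,T1}  orig:{A,S}
  cell(2,2) a: {A,S,T0}  orig:{A,S}
  cell(0,1) bb: {A,C,S}
  cell(1,2) ba: {A,B,S}
  cell(0,2) bba: {A,S}

S ∈ T[0,2] ⇒ YES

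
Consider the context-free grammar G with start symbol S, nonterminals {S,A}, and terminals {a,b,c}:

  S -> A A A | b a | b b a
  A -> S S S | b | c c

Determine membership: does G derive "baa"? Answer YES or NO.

Convert to CNF:
  S -> A X4 | T1 T2 | T1 X5
  A -> S X3 | T0 T0 | b
  T0 -> c
  T1 -> b
  T2 -> a
  X3 -> S S
  X4 -> A A
  X5 -> T1 T2

Fill CYK table bottom-up:
  cell(0,0) b: {A,T1}  orig:{A}
  cell(1,1) a: {T2}  orig:{}
  cell(2,2) a: {T2}  orig:{}
  cell(0,1) ba: {S,X5}  orig:{S}
  cell(1,2) aa: ∅
  cell(0,2) baa: ∅

S ∉ T[0,2] ⇒ NO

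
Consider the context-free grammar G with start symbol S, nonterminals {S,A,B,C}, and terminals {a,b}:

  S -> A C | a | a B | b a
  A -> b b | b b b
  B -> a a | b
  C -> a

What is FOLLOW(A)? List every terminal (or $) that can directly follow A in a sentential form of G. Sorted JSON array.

FIRST sets, iterate to fixpoint:
iter 1:
  A via A→b b: +{b}
  B via B→a a: +{a}
  B via B→b: +{b}
  C via C→a: +{a}
  S via S→A C: +{b}
  S via S→a: +{a}
  FIRST(S)={a,b}  FIRST(A)={b}  FIRST(B)={a,b}  FIRST(C)={a}
iter 2: done
  FIRST(S)={a,b}  FIRST(A)={b}  FIRST(B)={a,b}  FIRST(C)={a}

FOLLOW sets:
initialize: $ ∈ FOLLOW(S)
pass 1:
  S→A C: FOLLOW(A) ⊇ FIRST(C) = {a}; new: +{a}
  S→A C: FOLLOW(C) ⊇ FOLLOW(S) ⊇ {$}; new: +{$}
  S→a B: FOLLOW(B) ⊇ FOLLOW(S) ⊇ {$}; new: +{$}
  FOLLOW(S)={$}  FOLLOW(A)={a}  FOLLOW(B)={$}  FOLLOW(C)={$}
pass 2: (no change)
  FOLLOW(S)={$}  FOLLOW(A)={a}  FOLLOW(B)={$}  FOLLOW(C)={$}

FOLLOW(A) = ["a"]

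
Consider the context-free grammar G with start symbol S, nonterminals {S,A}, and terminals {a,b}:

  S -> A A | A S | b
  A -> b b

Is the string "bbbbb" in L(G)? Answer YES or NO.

CNF form of G:
  S -> A A | A S | b
  A -> T0 T0
  T0 -> b

CYK fill:
  [0..0]={S,T0}  "b"  orig:{S}
  [1..1]={S,T0}  "b"  orig:{S}
  [2..2]={S,T0}  "b"  orig:{S}
  [3..3]={S,T0}  "b"  orig:{S}
  [4..4]={S,T0}  "b"  orig:{S}
  [0..1]={A}  "bb"
  [1..2]={A}  "bb"
  [2..3]={A}  "bb"
  [3..4]={A}  "bb"
  [0..2]={S}  "bbb"
  [1..3]={S}  "bbb"
  [2..4]={S}  "bbb"
  [0..3]={S}  "bbbb"
  [1..4]={S}  "bbbb"
  [0..4]={S}  "bbbbb"

S ∈ T[0,4] ⇒ YES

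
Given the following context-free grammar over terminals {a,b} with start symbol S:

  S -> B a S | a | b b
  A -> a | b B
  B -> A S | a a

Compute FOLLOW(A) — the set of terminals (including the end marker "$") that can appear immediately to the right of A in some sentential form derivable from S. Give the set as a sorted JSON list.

FIRST iteration:
pass 1:
  A via A→a: +{a}
  A via A→b B: +{b}
  B via B→A S: +{a,b}
  S via S→B a S: +{a,b}
  FIRST(S)={a,b}  FIRST(A)={a,b}  FIRST(B)={a,b}
pass 2: — fixpoint
  FIRST(S)={a,b}  FIRST(A)={a,b}  FIRST(B)={a,b}

FOLLOW iteration:
FOLLOW(S) := {$}
[1]
  B→A S: FOLLOW(A) ⊇ FIRST(S) = {a,b}; new: +{a,b}
  S→B a S: FOLLOW(B) ⊇ FIRST(a) = {a}; new: +{a}
  S: {$}  A: {a,b}  B: {a}
[2]
  A→b B: FOLLOW(B) ⊇ FOLLOW(A) ⊇ {a,b}; new: +{b}
  B→A S: FOLLOW(S) ⊇ FOLLOW(B) ⊇ {a,b}; new: +{a,b}
  S: {$,a,b}  A: {a,b}  B: {a,b}
[3] (stable)
  S: {$,a,b}  A: {a,b}  B: {a,b}

FOLLOW(A) = ["a", "b"]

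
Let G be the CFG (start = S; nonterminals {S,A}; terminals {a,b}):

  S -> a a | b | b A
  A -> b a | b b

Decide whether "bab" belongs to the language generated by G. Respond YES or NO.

Convert to CNF:
  S -> T0 A | T1 T1 | b
  A -> T0 T0 | T0 T1
  T0 -> b
  T1 -> a

Fill CYK table bottom-up:
  T[0,0] 'b' = {S,T0}  orig:{S}
  T[1,1] 'a' = {T1}  orig:{}
  T[2,2] 'b' = {S,T0}  orig:{S}
  T[0,1] 'ba' = {A}
  T[1,2] 'ab' = ∅
  T[0,2] 'bab' = ∅

S ∉ T[0,2] ⇒ NO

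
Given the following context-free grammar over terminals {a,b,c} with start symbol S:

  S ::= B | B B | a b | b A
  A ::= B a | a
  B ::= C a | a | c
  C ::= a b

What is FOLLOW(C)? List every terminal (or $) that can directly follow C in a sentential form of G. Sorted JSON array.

FIRST sets, iterate to fixpoint:
[1]
  A via A→a: +{a}
  B via B→a: +{a}
  B via B→c: +{c}
  C via C→a b: +{a}
  S via S→B: +{a,c}
  S via S→b A: +{b}
  FIRST(S)={a,b,c}  FIRST(A)={a}  FIRST(B)={a,c}  FIRST(C)={a}
[2]
  A via A→B a: +{c}
  FIRST(S)={a,b,c}  FIRST(A)={a,c}  FIRST(B)={a,c}  FIRST(C)={a}
[3] (stable)
  FIRST(S)={a,b,c}  FIRST(A)={a,c}  FIRST(B)={a,c}  FIRST(C)={a}

Compute FOLLOW by fixpoint:
FOLLOW(S) := {$}
pass 1:
  A→B a: FOLLOW(B) ⊇ FIRST(a) = {a}; new: +{a}
  B→C a: FOLLOW(C) ⊇ FIRST(a) = {a}; new: +{a}
  S→B: FOLLOW(B) ⊇ FOLLOW(S) ⊇ {$}; new: +{$}
  S→B B: FOLLOW(B) ⊇ FIRST(B) = {a,c}; new: +{c}
  S→b A: FOLLOW(A) ⊇ FOLLOW(S) ⊇ {$}; new: +{$}
  FOLLOW(S)={$}  FOLLOW(A)={$}  FOLLOW(B)={$,a,c}  FOLLOW(C)={a}
pass 2: done
  FOLLOW(S)={$}  FOLLOW(A)={$}  FOLLOW(B)={$,a,c}  FOLLOW(C)={a}

FOLLOW(C) = ["a"]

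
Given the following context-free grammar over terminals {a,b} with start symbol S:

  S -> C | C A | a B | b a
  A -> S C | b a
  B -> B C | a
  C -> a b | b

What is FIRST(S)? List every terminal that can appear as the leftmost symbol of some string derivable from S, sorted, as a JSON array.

FIRST sets, iterate to fixpoint:
[1]
  A via A→b a: +{b}
  B via B→a: +{a}
  C via C→a b: +{a}
  C via C→b: +{b}
  S via S→C: +{a,b}
  FIRST(S)={a,b}  FIRST(A)={b}  FIRST(B)={a}  FIRST(C)={a,b}
[2]
  A via A→S C: +{a}
  FIRST(S)={a,b}  FIRST(A)={a,b}  FIRST(B)={a}  FIRST(C)={a,b}
[3] (no change)
  FIRST(S)={a,b}  FIRST(A)={a,b}  FIRST(B)={a}  FIRST(C)={a,b}

FIRST(S) = ["a", "b"]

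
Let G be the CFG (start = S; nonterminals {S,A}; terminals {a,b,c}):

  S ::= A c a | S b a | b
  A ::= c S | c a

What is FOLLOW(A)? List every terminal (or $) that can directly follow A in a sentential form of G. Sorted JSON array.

FIRST iteration:
round 1:
  A via A→c S: +{c}
  S via S→A c a: +{c}
  S via S→b: +{b}
  S: {b,c}  A: {c}
round 2: done
  S: {b,c}  A: {c}

FOLLOW sets:
initialize: $ ∈ FOLLOW(S)
iter 1:
  S→A c a: FOLLOW(A) ⊇ FIRST(c) = {c}; new: +{c}
  S→S b a: FOLLOW(S) ⊇ FIRST(b) = {b}; new: +{b}
  S: {$,b}  A: {c}
iter 2:
  A→c S: FOLLOW(S) ⊇ FOLLOW(A) ⊇ {c}; new: +{c}
  S: {$,b,c}  A: {c}
iter 3: — fixpoint
  S: {$,b,c}  A: {c}

FOLLOW(A) = ["c"]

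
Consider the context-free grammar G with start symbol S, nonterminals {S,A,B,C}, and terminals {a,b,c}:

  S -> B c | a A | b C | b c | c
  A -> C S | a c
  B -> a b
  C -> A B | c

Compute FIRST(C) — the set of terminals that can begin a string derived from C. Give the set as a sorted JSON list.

FIRST sets, iterate to fixpoint:
pass 1:
  A via A→a c: +{a}
  B via B→a b: +{a}
  C via C→A B: +{a}
  C via C→c: +{c}
  S via S→B c: +{a}
  S via S→b C: +{b}
  S via S→c: +{c}
  FIRST[S]={a,b,c}  FIRST[A]={a}  FIRST[B]={a}  FIRST[C]={a,c}
pass 2:
  A via A→C S: +{c}
  FIRST[S]={a,b,c}  FIRST[A]={a,c}  FIRST[B]={a}  FIRST[C]={a,c}
pass 3: — fixpoint
  FIRST[S]={a,b,c}  FIRST[A]={a,c}  FIRST[B]={a}  FIRST[C]={a,c}

FIRST(C) = ["a", "c"]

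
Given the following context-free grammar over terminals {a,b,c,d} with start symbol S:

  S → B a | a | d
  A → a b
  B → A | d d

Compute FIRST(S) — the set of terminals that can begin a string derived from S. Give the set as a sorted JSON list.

Compute FIRST by fixpoint:
[1]
  A via A→a b: +{a}
  B via B→A: +{a}
  B via B→d d: +{d}
  S via S→B a: +{a,d}
  FIRST[S]={a,d}  FIRST[A]={a}  FIRST[B]={a,d}
[2] (no change)
  FIRST[S]={a,d}  FIRST[A]={a}  FIRST[B]={a,d}

FIRST(S) = ["a", "d"]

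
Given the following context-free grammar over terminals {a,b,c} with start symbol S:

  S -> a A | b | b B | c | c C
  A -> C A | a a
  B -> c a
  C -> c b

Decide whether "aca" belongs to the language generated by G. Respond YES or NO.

CNF form of G:
  S -> T0 A | T1 C | T2 B | b | c
  A -> C A | T0 T0
  B -> T1 T0
  C -> T1 T2
  T0 -> a
  T1 -> c
  T2 -> b

Fill CYK table bottom-up:
  [0..0]={T0}  "a"  orig:{}
  [1..1]={S,T1}  "c"  orig:{S}
  [2..2]={T0}  "a"  orig:{}
  [0..1]=∅  "ac"
  [1..2]={B}  "ca"
  [0..2]=∅  "aca"

S ∉ T[0,2] ⇒ NO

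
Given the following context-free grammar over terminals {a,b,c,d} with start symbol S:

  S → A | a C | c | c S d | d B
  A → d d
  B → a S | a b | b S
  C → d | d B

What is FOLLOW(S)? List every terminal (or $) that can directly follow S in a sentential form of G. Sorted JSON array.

FIRST iteration:
round 1:
  A via A→d d: +{d}
  B via B→a S: +{a}
  B via B→b S: +{b}
  C via C→d: +{d}
  S via S→A: +{d}
  S via S→a C: +{a}
  S via S→c: +{c}
  S: {a,c,d}  A: {d}  B: {a,b}  C: {d}
round 2: — fixpoint
  S: {a,c,d}  A: {d}  B: {a,b}  C: {d}

Compute FOLLOW by fixpoint:
FOLLOW(S) := {$}
round 1:
  S→A: FOLLOW(A) ⊇ FOLLOW(S) ⊇ {$}; new: +{$}
  S→a C: FOLLOW(C) ⊇ FOLLOW(S) ⊇ {$}; new: +{$}
  S→c S d: FOLLOW(S) ⊇ FIRST(d) = {d}; new: +{d}
  S→d B: FOLLOW(B) ⊇ FOLLOW(S) ⊇ {$,d}; new: +{$,d}
  FOLLOW[S]={$,d}  FOLLOW[A]={$}  FOLLOW[B]={$,d}  FOLLOW[C]={$}
round 2:
  S→A: FOLLOW(A) ⊇ FOLLOW(S) ⊇ {$,d}; new: +{d}
  S→a C: FOLLOW(C) ⊇ FOLLOW(S) ⊇ {$,d}; new: +{d}
  FOLLOW[S]={$,d}  FOLLOW[A]={$,d}  FOLLOW[B]={$,d}  FOLLOW[C]={$,d}
round 3: done
  FOLLOW[S]={$,d}  FOLLOW[A]={$,d}  FOLLOW[B]={$,d}  FOLLOW[C]={$,d}

FOLLOW(S) = ["$", "d"]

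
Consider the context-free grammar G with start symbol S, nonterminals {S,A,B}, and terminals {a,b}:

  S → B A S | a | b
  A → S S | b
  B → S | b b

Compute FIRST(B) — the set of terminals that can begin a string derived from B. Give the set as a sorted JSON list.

FIRST sets, iterate to fixpoint:
pass 1:
  A via A→b: +{b}
  B via B→b b: +{b}
  S via S→B A S: +{b}
  S via S→a: +{a}
  FIRST(S)={a,b}  FIRST(A)={b}  FIRST(B)={b}
pass 2:
  A via A→S S: +{a}
  B via B→S: +{a}
  FIRST(S)={a,b}  FIRST(A)={a,b}  FIRST(B)={a,b}
pass 3: (stable)
  FIRST(S)={a,b}  FIRST(A)={a,b}  FIRST(B)={a,b}

FIRST(B) = ["a", "b"]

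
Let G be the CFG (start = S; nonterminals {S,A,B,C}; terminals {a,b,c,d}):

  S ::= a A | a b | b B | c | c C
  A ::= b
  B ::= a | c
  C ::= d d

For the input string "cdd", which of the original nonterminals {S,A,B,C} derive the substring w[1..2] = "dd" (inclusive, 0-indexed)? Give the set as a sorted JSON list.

CNF form of G:
  S -> T1 A | T1 T2 | T2 B | T3 C | c
  A -> b
  B -> a | c
  C -> T0 T0
  T0 -> d
  T1 -> a
  T2 -> b
  T3 -> c

CYK fill, restricted to cells inside w[1..2]:
  T[1,1] 'd' = {T0}  orig:{}
  T[2,2] 'd' = {T0}  orig:{}
  T[1,2] 'dd' = {C}

Original NTs in T[1,2] deriving "dd": ["C"]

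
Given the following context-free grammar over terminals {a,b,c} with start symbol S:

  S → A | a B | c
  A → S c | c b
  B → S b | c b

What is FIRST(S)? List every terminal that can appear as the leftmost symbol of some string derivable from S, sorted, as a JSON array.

FIRST sets, iterate to fixpoint:
[1]
  A via A→c b: +{c}
  B via B→c b: +{c}
  S via S→A: +{c}
  S via S→a B: +{a}
  FIRST[S]={a,c}  FIRST[A]={c}  FIRST[B]={c}
[2]
  A via A→S c: +{a}
  B via B→S b: +{a}
  FIRST[S]={a,c}  FIRST[A]={a,c}  FIRST[B]={a,c}
[3] (no change)
  FIRST[S]={a,c}  FIRST[A]={a,c}  FIRST[B]={a,c}

FIRST(S) = ["a", "c"]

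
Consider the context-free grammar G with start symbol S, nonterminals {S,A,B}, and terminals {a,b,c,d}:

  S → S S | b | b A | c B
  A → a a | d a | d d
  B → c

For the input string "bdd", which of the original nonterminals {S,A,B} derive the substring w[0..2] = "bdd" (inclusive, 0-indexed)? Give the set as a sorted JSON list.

Convert to CNF:
  S -> S S | T2 A | T3 B | b
  A -> T0 T0 | T1 T0 | T1 T1
  B -> c
  T0 -> a
  T1 -> d
  T2 -> b
  T3 -> c

Fill CYK table bottom-up (cells [i..j] with 0 ≤ i ≤ j ≤ 2 only):
  [0..0]={S,T2}  "b"  orig:{S}
  [1..1]={T1}  "d"  orig:{}
  [2..2]={T1}  "d"  orig:{}
  [0..1]=∅  "bd"
  [1..2]={A}  "dd"
  [0..2]={S}  "bdd"

Original NTs in T[0,2] deriving "bdd": ["S"]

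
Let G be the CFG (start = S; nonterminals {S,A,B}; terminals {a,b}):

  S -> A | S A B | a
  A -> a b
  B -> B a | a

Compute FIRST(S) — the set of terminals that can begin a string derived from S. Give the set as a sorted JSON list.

FIRST iteration:
pass 1:
  A via A→a b: +{a}
  B via B→a: +{a}
  S via S→A: +{a}
  FIRST(S)={a}  FIRST(A)={a}  FIRST(B)={a}
pass 2: (stable)
  FIRST(S)={a}  FIRST(A)={a}  FIRST(B)={a}

FIRST(S) = ["a"]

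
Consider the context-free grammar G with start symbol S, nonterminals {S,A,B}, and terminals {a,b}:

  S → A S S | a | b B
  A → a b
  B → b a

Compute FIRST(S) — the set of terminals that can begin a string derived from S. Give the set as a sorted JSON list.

FIRST sets, iterate to fixpoint:
round 1:
  A via A→a b: +{a}
  B via B→b a: +{b}
  S via S→A S S: +{a}
  S via S→b B: +{b}
  FIRST[S]={a,b}  FIRST[A]={a}  FIRST[B]={b}
round 2: (stable)
  FIRST[S]={a,b}  FIRST[A]={a}  FIRST[B]={b}

FIRST(S) = ["a", "b"]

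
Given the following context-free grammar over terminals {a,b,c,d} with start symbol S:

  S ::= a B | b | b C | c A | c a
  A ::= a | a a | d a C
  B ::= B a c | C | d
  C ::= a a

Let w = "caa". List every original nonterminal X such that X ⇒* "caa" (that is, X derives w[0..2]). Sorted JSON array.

Convert to CNF:
  S -> T0 B | T2 A | T2 T0 | T3 C | b
  A -> T0 T0 | T1 X4 | a
  B -> B X5 | T0 T0 | d
  C -> T0 T0
  T0 -> a
  T1 -> d
  T2 -> c
  T3 -> b
  X4 -> T0 C
  X5 -> T0 T2

Fill CYK table bottom-up, restricted to cells inside w[0..2]:
  [0..0]={T2}  "c"  orig:{}
  [1..1]={A,T0}  "a"  orig:{A}
  [2..2]={A,T0}  "a"  orig:{A}
  [0..1]={S}  "ca"
  [1..2]={A,B,C}  "aa"
  [0..2]={S}  "caa"

Original NTs in T[0,2] deriving "caa": ["S"]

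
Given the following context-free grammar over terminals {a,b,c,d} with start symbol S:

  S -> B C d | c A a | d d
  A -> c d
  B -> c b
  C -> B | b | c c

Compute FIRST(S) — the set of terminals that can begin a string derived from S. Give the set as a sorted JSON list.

FIRST iteration:
pass 1:
  A via A→c d: +{c}
  B via B→c b: +{c}
  C via C→B: +{c}
  C via C→b: +{b}
  S via S→B C d: +{c}
  S via S→d d: +{d}
  FIRST[S]={c,d}  FIRST[A]={c}  FIRST[B]={c}  FIRST[C]={b,c}
pass 2: done
  FIRST[S]={c,d}  FIRST[A]={c}  FIRST[B]={c}  FIRST[C]={b,c}

FIRST(S) = ["c", "d"]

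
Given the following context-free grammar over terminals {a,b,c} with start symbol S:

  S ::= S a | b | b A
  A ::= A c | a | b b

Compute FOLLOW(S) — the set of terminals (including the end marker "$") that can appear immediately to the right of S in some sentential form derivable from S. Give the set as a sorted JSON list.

FIRST sets, iterate to fixpoint:
round 1:
  A via A→a: +{a}
  A via A→b b: +{b}
  S via S→b: +{b}
  FIRST[S]={b}  FIRST[A]={a,b}
round 2: — fixpoint
  FIRST[S]={b}  FIRST[A]={a,b}

FOLLOW iteration:
seed FOLLOW(S) with $
round 1:
  A→A c: FOLLOW(A) ⊇ FIRST(c) = {c}; new: +{c}
  S→S a: FOLLOW(S) ⊇ FIRST(a) = {a}; new: +{a}
  S→b A: FOLLOW(A) ⊇ FOLLOW(S) ⊇ {$,a}; new: +{$,a}
  FOLLOW[S]={$,a}  FOLLOW[A]={$,a,c}
round 2: (no change)
  FOLLOW[S]={$,a}  FOLLOW[A]={$,a,c}

FOLLOW(S) = ["$", "a"]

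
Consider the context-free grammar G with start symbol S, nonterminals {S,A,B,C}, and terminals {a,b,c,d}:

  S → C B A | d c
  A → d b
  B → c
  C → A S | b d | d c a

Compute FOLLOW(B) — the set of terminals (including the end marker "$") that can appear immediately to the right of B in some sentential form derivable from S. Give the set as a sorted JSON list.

Compute FIRST by fixpoint:
round 1:
  A via A→d b: +{d}
  B via B→c: +{c}
  C via C→A S: +{d}
  C via C→b d: +{b}
  S via S→C B A: +{b,d}
  FIRST(S)={b,d}  FIRST(A)={d}  FIRST(B)={c}  FIRST(C)={b,d}
round 2: (no change)
  FIRST(S)={b,d}  FIRST(A)={d}  FIRST(B)={c}  FIRST(C)={b,d}

FOLLOW iteration:
FOLLOW(S) := {$}
pass 1:
  C→A S: FOLLOW(A) ⊇ FIRST(S) = {b,d}; new: +{b,d}
  S→C B A: FOLLOW(C) ⊇ FIRST(B) = {c}; new: +{c}
  S→C B A: FOLLOW(B) ⊇ FIRST(A) = {d}; new: +{d}
  S→C B A: FOLLOW(A) ⊇ FOLLOW(S) ⊇ {$}; new: +{$}
  FOLLOW(S)={$}  FOLLOW(A)={$,b,d}  FOLLOW(B)={d}  FOLLOW(C)={c}
pass 2:
  C→A S: FOLLOW(S) ⊇ FOLLOW(C) ⊇ {c}; new: +{c}
  S→C B A: FOLLOW(A) ⊇ FOLLOW(S) ⊇ {$,c}; new: +{c}
  FOLLOW(S)={$,c}  FOLLOW(A)={$,b,c,d}  FOLLOW(B)={d}  FOLLOW(C)={c}
pass 3: done
  FOLLOW(S)={$,c}  FOLLOW(A)={$,b,c,d}  FOLLOW(B)={d}  FOLLOW(C)={c}

FOLLOW(B) = ["d"]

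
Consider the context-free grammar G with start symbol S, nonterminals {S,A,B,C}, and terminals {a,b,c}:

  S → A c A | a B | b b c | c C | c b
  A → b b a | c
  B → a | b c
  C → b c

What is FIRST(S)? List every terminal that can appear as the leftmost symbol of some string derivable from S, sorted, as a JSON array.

FIRST sets, iterate to fixpoint:
iter 1:
  A via A→b b a: +{b}
  A via A→c: +{c}
  B via B→a: +{a}
  B via B→b c: +{b}
  C via C→b c: +{b}
  S via S→A c A: +{b,c}
  S via S→a B: +{a}
  FIRST(S)={a,b,c}  FIRST(A)={b,c}  FIRST(B)={a,b}  FIRST(C)={b}
iter 2: — fixpoint
  FIRST(S)={a,b,c}  FIRST(A)={b,c}  FIRST(B)={a,b}  FIRST(C)={b}

FIRST(S) = ["a", "b", "c"]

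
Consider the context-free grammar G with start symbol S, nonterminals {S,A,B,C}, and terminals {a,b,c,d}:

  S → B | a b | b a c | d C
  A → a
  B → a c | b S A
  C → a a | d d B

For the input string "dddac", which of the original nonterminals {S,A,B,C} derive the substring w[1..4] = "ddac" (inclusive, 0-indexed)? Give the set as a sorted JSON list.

CNF form of G:
  S -> T0 T1 | T0 T2 | T2 X6 | T2 X7 | T3 C
  A -> a
  B -> T0 T1 | T2 X4
  C -> T0 T0 | T3 X5
  T0 -> a
  T1 -> c
  T2 -> b
  T3 -> d
  X4 -> S A
  X5 -> T3 B
  X6 -> S A
  X7 -> T0 T1

CYK table (by increasing span) (cells [i..j] with 1 ≤ i ≤ j ≤ 4 only):
  [1..1]={T3}  "d"  orig:{}
  [2..2]={T3}  "d"  orig:{}
  [3..3]={A,T0}  "a"  orig:{A}
  [4..4]={T1}  "c"  orig:{}
  [1..2]=∅  "dd"
  [2..3]=∅  "da"
  [3..4]={B,S,X7}  "ac"  orig:{B,S}
  [1..3]=∅  "dda"
  [2..4]={X5}  "dac"  orig:{}
  [1..4]={C}  "ddac"

Original NTs in T[1,4] deriving "ddac": ["C"]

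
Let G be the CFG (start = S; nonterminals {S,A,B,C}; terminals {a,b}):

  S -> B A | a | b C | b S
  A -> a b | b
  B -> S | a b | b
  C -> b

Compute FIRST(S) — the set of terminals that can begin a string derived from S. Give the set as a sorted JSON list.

FIRST sets, iterate to fixpoint:
round 1:
  A via A→a b: +{a}
  A via A→b: +{b}
  B via B→a b: +{a}
  B via B→b: +{b}
  C via C→b: +{b}
  S via S→B A: +{a,b}
  FIRST(S)={a,b}  FIRST(A)={a,b}  FIRST(B)={a,b}  FIRST(C)={b}
round 2: (stable)
  FIRST(S)={a,b}  FIRST(A)={a,b}  FIRST(B)={a,b}  FIRST(C)={b}

FIRST(S) = ["a", "b"]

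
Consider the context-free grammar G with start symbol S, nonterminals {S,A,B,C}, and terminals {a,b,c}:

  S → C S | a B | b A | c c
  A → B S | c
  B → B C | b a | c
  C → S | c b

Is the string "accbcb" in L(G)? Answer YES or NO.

Convert to CNF:
  S -> C S | T0 A | T1 B | T2 T2
  A -> B S | c
  B -> B C | T0 T1 | c
  C -> C S | T0 A | T1 B | T2 T0 | T2 T2
  T0 -> b
  T1 -> a
  T2 -> c

Fill CYK table bottom-up:
  [0..0]={T1}  "a"  orig:{}
  [1..1]={A,B,T2}  "c"  orig:{A,B}
  [2..2]={A,B,T2}  "c"  orig:{A,B}
  [3..3]={T0}  "b"  orig:{}
  [4..4]={A,B,T2}  "c"  orig:{A,B}
  [5..5]={T0}  "b"  orig:{}
  [0..1]={C,S}  "ac"
  [1..2]={C,S}  "cc"
  [2..3]={C}  "cb"
  [3..4]={C,S}  "bc"
  [4..5]={C}  "cb"
  [0..2]=∅  "acc"
  [1..3]={B}  "ccb"
  [2..4]={A,B}  "cbc"
  [3..5]=∅  "bcb"
  [0..3]={C,S}  "accb"
  [1..4]={C,S}  "ccbc"
  [2..5]=∅  "cbcb"
  [0..4]=∅  "accbc"
  [1..5]={B}  "ccbcb"
  [0..5]={C,S}  "accbcb"

S ∈ T[0,5] ⇒ YES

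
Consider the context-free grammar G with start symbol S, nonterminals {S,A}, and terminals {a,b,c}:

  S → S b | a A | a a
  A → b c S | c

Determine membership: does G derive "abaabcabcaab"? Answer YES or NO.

Convert to CNF:
  S -> S T0 | T2 A | T2 T2
  A -> T0 X3 | c
  T0 -> b
  T1 -> c
  T2 -> a
  X3 -> T1 S

CYK fill:
  [0..0]={T2}  "a"  orig:{}
  [1..1]={T0}  "b"  orig:{}
  [2..2]={T2}  "a"  orig:{}
  [3..3]={T2}  "a"  orig:{}
  [4..4]={T0}  "b"  orig:{}
  [5..5]={A,T1}  "c"  orig:{A}
  [6..6]={T2}  "a"  orig:{}
  [7..7]={T0}  "b"  orig:{}
  [8..8]={A,T1}  "c"  orig:{A}
  [9..9]={T2}  "a"  orig:{}
  [10..10]={T2}  "a"  orig:{}
  [11..11]={T0}  "b"  orig:{}
  [0..1]=∅  "ab"
  [1..2]=∅  "ba"
  [2..3]={S}  "aa"
  [3..4]=∅  "ab"
  [4..5]=∅  "bc"
  [5..6]=∅  "ca"
  [6..7]=∅  "ab"
  [7..8]=∅  "bc"
  [8..9]=∅  "ca"
  [9..10]={S}  "aa"
  [10..11]=∅  "ab"
  [0..2]=∅  "aba"
  [1..3]=∅  "baa"
  [2..4]={S}  "aab"
  [3..5]=∅  "abc"
  [4..6]=∅  "bca"
  [5..7]=∅  "cab"
  [6..8]=∅  "abc"
  [7..9]=∅  "bca"
  [8..10]={X3}  "caa"  orig:{}
  [9..11]={S}  "aab"
  [0..3]=∅  "abaa"
  [1..4]=∅  "baab"
  [2..5]=∅  "aabc"
  [3..6]=∅  "abca"
  [4..7]=∅  "bcab"
  [5..8]=∅  "cabc"
  [6..9]=∅  "abca"
  [7..10]={A}  "bcaa"
  [8..11]={X3}  "caab"  orig:{}
  [0..4]=∅  "abaab"
  [1..5]=∅  "baabc"
  [2..6]=∅  "aabca"
  [3..7]=∅  "abcab"
  [4..8]=∅  "bcabc"
  [5..9]=∅  "cabca"
  [6..10]={S}  "abcaa"
  [7..11]={A}  "bcaab"
  [0..5]=∅  "abaabc"
  [1..6]=∅  "baabca"
  [2..7]=∅  "aabcab"
  [3..8]=∅  "abcabc"
  [4..9]=∅  "bcabca"
  [5..10]={X3}  "cabcaa"  orig:{}
  [6..11]={S}  "abcaab"
  [0..6]=∅  "abaabca"
  [1..7]=∅  "baabcab"
  [2..8]=∅  "aabcabc"
  [3..9]=∅  "abcabca"
  [4..10]={A}  "bcabcaa"
  [5..11]={X3}  "cabcaab"  orig:{}
  [0..7]=∅  "abaabcab"
  [1..8]=∅  "baabcabc"
  [2..9]=∅  "aabcabca"
  [3..10]={S}  "abcabcaa"
  [4..11]={A}  "bcabcaab"
  [0..8]=∅  "abaabcabc"
  [1..9]=∅  "baabcabca"
  [2..10]=∅  "aabcabcaa"
  [3..11]={S}  "abcabcaab"
  [0..9]=∅  "abaabcabca"
  [1..10]=∅  "baabcabcaa"
  [2..11]=∅  "aabcabcaab"
  [0..10]=∅  "abaabcabcaa"
  [1..11]=∅  "baabcabcaab"
  [0..11]=∅  "abaabcabcaab"

S ∉ T[0,11] ⇒ NO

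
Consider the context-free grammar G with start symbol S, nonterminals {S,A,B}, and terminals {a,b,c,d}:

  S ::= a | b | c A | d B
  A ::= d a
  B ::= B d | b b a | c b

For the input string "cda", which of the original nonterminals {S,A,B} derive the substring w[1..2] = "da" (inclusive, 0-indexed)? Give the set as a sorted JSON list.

Convert to CNF:
  S -> T0 B | T3 A | a | b
  A -> T0 T1
  B -> B T0 | T2 X4 | T3 T2
  T0 -> d
  T1 -> a
  T2 -> b
  T3 -> c
  X4 -> T2 T1

CYK table (by increasing span) (cells [i..j] with 1 ≤ i ≤ j ≤ 2 only):
  [1..1]={T0}  "d"  orig:{}
  [2..2]={S,T1}  "a"  orig:{S}
  [1..2]={A}  "da"

Original NTs in T[1,2] deriving "da": ["A"]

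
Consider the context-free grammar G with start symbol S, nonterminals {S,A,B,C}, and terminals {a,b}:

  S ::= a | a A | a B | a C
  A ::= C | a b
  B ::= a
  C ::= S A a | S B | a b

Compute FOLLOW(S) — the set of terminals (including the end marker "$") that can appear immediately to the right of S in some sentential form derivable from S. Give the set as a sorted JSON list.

Compute FIRST by fixpoint:
[1]
  A via A→a b: +{a}
  B via B→a: +{a}
  C via C→a b: +{a}
  S via S→a: +{a}
  S: {a}  A: {a}  B: {a}  C: {a}
[2] (stable)
  S: {a}  A: {a}  B: {a}  C: {a}

FOLLOW iteration:
FOLLOW(S) := {$}
pass 1:
  C→S A a: FOLLOW(S) ⊇ FIRST(A) = {a}; new: +{a}
  C→S A a: FOLLOW(A) ⊇ FIRST(a) = {a}; new: +{a}
  S→a A: FOLLOW(A) ⊇ FOLLOW(S) ⊇ {$,a}; new: +{$}
  S→a B: FOLLOW(B) ⊇ FOLLOW(S) ⊇ {$,a}; new: +{$,a}
  S→a C: FOLLOW(C) ⊇ FOLLOW(S) ⊇ {$,a}; new: +{$,a}
  S: {$,a}  A: {$,a}  B: {$,a}  C: {$,a}
pass 2: (stable)
  S: {$,a}  A: {$,a}  B: {$,a}  C: {$,a}

FOLLOW(S) = ["$", "a"]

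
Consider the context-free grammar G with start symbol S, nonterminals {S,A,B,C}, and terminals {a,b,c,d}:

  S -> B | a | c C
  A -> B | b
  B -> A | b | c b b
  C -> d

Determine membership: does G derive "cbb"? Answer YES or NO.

CNF form of G:
  S -> T0 C | T0 X4 | a | b
  A -> T0 X2 | b
  B -> T0 X3 | b
  C -> d
  T0 -> c
  T1 -> b
  X2 -> T1 T1
  X3 -> T1 T1
  X4 -> T1 T1

CYK table (by increasing span):
  cell(0,0) c: {T0}  orig:{}
  cell(1,1) b: {A,B,S,T1}  orig:{A,B,S}
  cell(2,2) b: {A,B,S,T1}  orig:{A,B,S}
  cell(0,1) cb: ∅
  cell(1,2) bb: {X2,X3,X4}  orig:{}
  cell(0,2) cbb: {A,B,S}

S ∈ T[0,2] ⇒ YES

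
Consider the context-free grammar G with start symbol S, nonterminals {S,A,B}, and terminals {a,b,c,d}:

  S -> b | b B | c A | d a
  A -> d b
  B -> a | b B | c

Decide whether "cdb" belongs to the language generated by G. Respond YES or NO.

Convert to CNF:
  S -> T0 T3 | T1 B | T2 A | b
  A -> T0 T1
  B -> T1 B | a | c
  T0 -> d
  T1 -> b
  T2 -> c
  T3 -> a

CYK table (by increasing span):
  cell(0,0) c: {B,T2}  orig:{B}
  cell(1,1) d: {T0}  orig:{}
  cell(2,2) b: {S,T1}  orig:{S}
  cell(0,1) cd: ∅
  cell(1,2) db: {A}
  cell(0,2) cdb: {S}

S ∈ T[0,2] ⇒ YES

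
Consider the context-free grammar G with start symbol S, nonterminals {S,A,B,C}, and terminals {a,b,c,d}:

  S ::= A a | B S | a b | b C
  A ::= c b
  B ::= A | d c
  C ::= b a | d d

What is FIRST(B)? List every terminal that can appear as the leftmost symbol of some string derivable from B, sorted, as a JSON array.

Compute FIRST by fixpoint:
pass 1:
  A via A→c b: +{c}
  B via B→A: +{c}
  B via B→d c: +{d}
  C via C→b a: +{b}
  C via C→d d: +{d}
  S via S→A a: +{c}
  S via S→B S: +{d}
  S via S→a b: +{a}
  S via S→b C: +{b}
  FIRST(S)={a,b,c,d}  FIRST(A)={c}  FIRST(B)={c,d}  FIRST(C)={b,d}
pass 2: (no change)
  FIRST(S)={a,b,c,d}  FIRST(A)={c}  FIRST(B)={c,d}  FIRST(C)={b,d}

FIRST(B) = ["c", "d"]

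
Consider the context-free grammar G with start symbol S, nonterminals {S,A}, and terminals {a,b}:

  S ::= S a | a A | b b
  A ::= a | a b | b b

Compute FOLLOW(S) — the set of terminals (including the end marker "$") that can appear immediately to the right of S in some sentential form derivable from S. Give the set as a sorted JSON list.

FIRST iteration:
[1]
  A via A→a: +{a}
  A via A→b b: +{b}
  S via S→a A: +{a}
  S via S→b b: +{b}
  FIRST[S]={a,b}  FIRST[A]={a,b}
[2] (stable)
  FIRST[S]={a,b}  FIRST[A]={a,b}

Compute FOLLOW by fixpoint:
seed FOLLOW(S) with $
round 1:
  S→S a: FOLLOW(S) ⊇ FIRST(a) = {a}; new: +{a}
  S→a A: FOLLOW(A) ⊇ FOLLOW(S) ⊇ {$,a}; new: +{$,a}
  S: {$,a}  A: {$,a}
round 2: — fixpoint
  S: {$,a}  A: {$,a}

FOLLOW(S) = ["$", "a"]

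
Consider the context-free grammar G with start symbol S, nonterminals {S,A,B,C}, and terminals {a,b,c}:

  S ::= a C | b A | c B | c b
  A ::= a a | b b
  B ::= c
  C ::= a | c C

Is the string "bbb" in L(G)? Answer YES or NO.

Convert to CNF:
  S -> T0 C | T1 A | T2 B | T2 T1
  A -> T0 T0 | T1 T1
  B -> c
  C -> T2 C | a
  T0 -> a
  T1 -> b
  T2 -> c

Fill CYK table bottom-up:
  cell(0,0) b: {T1}  orig:{}
  cell(1,1) b: {T1}  orig:{}
  cell(2,2) b: {T1}  orig:{}
  cell(0,1) bb: {A}
  cell(1,2) bb: {A}
  cell(0,2) bbb: {S}

S ∈ T[0,2] ⇒ YES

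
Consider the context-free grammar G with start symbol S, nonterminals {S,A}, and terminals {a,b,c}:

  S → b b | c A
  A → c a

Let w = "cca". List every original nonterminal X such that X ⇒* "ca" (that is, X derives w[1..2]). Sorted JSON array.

CNF form of G:
  S -> T0 A | T2 T2
  A -> T0 T1
  T0 -> c
  T1 -> a
  T2 -> b

CYK table (by increasing span) — only the sub-triangle for w[1..2]:
  cell(1,1) c: {T0}  orig:{}
  cell(2,2) a: {T1}  orig:{}
  cell(1,2) ca: {A}

Original NTs in T[1,2] deriving "ca": ["A"]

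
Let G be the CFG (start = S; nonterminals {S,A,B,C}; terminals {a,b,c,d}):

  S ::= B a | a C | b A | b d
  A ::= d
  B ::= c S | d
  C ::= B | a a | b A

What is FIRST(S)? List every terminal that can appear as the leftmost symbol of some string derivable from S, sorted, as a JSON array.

FIRST iteration:
round 1:
  A via A→d: +{d}
  B via B→c S: +{c}
  B via B→d: +{d}
  C via C→B: +{c,d}
  C via C→a a: +{a}
  C via C→b A: +{b}
  S via S→B a: +{c,d}
  S via S→a C: +{a}
  S via S→b A: +{b}
  FIRST(S)={a,b,c,d}  FIRST(A)={d}  FIRST(B)={c,d}  FIRST(C)={a,b,c,d}
round 2: — fixpoint
  FIRST(S)={a,b,c,d}  FIRST(A)={d}  FIRST(B)={c,d}  FIRST(C)={a,b,c,d}

FIRST(S) = ["a", "b", "c", "d"]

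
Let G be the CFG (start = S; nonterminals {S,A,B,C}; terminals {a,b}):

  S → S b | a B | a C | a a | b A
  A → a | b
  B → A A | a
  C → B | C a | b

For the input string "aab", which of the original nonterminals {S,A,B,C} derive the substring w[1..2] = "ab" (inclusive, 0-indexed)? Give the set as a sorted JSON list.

Convert to CNF:
  S -> S T1 | T0 B | T0 C | T0 T0 | T1 A
  A -> a | b
  B -> A A | a
  C -> A A | C T0 | a | b
  T0 -> a
  T1 -> b

CYK table (by increasing span) (cells [i..j] with 1 ≤ i ≤ j ≤ 2 only):
  T[1,1] 'a' = {A,B,C,T0}  orig:{A,B,C}
  T[2,2] 'b' = {A,C,T1}  orig:{A,C}
  T[1,2] 'ab' = {B,C,S}

Original NTs in T[1,2] deriving "ab": ["B", "C", "S"]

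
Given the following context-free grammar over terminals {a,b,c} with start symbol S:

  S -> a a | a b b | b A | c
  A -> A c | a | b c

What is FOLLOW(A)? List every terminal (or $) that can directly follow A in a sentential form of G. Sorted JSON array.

FIRST iteration:
round 1:
  A via A→a: +{a}
  A via A→b c: +{b}
  S via S→a a: +{a}
  S via S→b A: +{b}
  S via S→c: +{c}
  FIRST(S)={a,b,c}  FIRST(A)={a,b}
round 2: (no change)
  FIRST(S)={a,b,c}  FIRST(A)={a,b}

FOLLOW iteration:
seed FOLLOW(S) with $
pass 1:
  A→A c: FOLLOW(A) ⊇ FIRST(c) = {c}; new: +{c}
  S→b A: FOLLOW(A) ⊇ FOLLOW(S) ⊇ {$}; new: +{$}
  FOLLOW[S]={$}  FOLLOW[A]={$,c}
pass 2: (no change)
  FOLLOW[S]={$}  FOLLOW[A]={$,c}

FOLLOW(A) = ["$", "c"]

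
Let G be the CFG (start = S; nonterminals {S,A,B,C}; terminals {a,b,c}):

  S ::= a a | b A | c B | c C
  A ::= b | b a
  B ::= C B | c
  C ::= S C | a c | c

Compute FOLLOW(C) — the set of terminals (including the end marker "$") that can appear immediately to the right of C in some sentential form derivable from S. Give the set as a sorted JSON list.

FIRST sets, iterate to fixpoint:
pass 1:
  A via A→b: +{b}
  B via B→c: +{c}
  C via C→a c: +{a}
  C via C→c: +{c}
  S via S→a a: +{a}
  S via S→b A: +{b}
  S via S→c B: +{c}
  FIRST(S)={a,b,c}  FIRST(A)={b}  FIRST(B)={c}  FIRST(C)={a,c}
pass 2:
  B via B→C B: +{a}
  C via C→S C: +{b}
  FIRST(S)={a,b,c}  FIRST(A)={b}  FIRST(B)={a,c}  FIRST(C)={a,b,c}
pass 3:
  B via B→C B: +{b}
  FIRST(S)={a,b,c}  FIRST(A)={b}  FIRST(B)={a,b,c}  FIRST(C)={a,b,c}
pass 4: (stable)
  FIRST(S)={a,b,c}  FIRST(A)={b}  FIRST(B)={a,b,c}  FIRST(C)={a,b,c}

Compute FOLLOW by fixpoint:
FOLLOW(S) := {$}
[1]
  B→C B: FOLLOW(C) ⊇ FIRST(B) = {a,b,c}; new: +{a,b,c}
  C→S C: FOLLOW(S) ⊇ FIRST(C) = {a,b,c}; new: +{a,b,c}
  S→b A: FOLLOW(A) ⊇ FOLLOW(S) ⊇ {$,a,b,c}; new: +{$,a,b,c}
  S→c B: FOLLOW(B) ⊇ FOLLOW(S) ⊇ {$,a,b,c}; new: +{$,a,b,c}
  S→c C: FOLLOW(C) ⊇ FOLLOW(S) ⊇ {$,a,b,c}; new: +{$}
  FOLLOW(S)={$,a,b,c}  FOLLOW(A)={$,a,b,c}  FOLLOW(B)={$,a,b,c}  FOLLOW(C)={$,a,b,c}
[2] (stable)
  FOLLOW(S)={$,a,b,c}  FOLLOW(A)={$,a,b,c}  FOLLOW(B)={$,a,b,c}  FOLLOW(C)={$,a,b,c}

FOLLOW(C) = ["$", "a", "b", "c"]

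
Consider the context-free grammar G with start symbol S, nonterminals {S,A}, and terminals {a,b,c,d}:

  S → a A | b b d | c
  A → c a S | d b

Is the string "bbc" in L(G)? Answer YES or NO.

CNF form of G:
  S -> T1 A | T3 X5 | c
  A -> T0 X4 | T2 T3
  T0 -> c
  T1 -> a
  T2 -> d
  T3 -> b
  X4 -> T1 S
  X5 -> T3 T2

Fill CYK table bottom-up:
  [0..0]={T3}  "b"  orig:{}
  [1..1]={T3}  "b"  orig:{}
  [2..2]={S,T0}  "c"  orig:{S}
  [0..1]=∅  "bb"
  [1..2]=∅  "bc"
  [0..2]=∅  "bbc"

S ∉ T[0,2] ⇒ NO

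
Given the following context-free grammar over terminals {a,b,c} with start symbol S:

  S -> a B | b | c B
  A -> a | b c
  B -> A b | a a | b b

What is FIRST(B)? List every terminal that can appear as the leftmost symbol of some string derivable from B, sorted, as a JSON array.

FIRST sets, iterate to fixpoint:
iter 1:
  A via A→a: +{a}
  A via A→b c: +{b}
  B via B→A b: +{a,b}
  S via S→a B: +{a}
  S via S→b: +{b}
  S via S→c B: +{c}
  FIRST(S)={a,b,c}  FIRST(A)={a,b}  FIRST(B)={a,b}
iter 2: — fixpoint
  FIRST(S)={a,b,c}  FIRST(A)={a,b}  FIRST(B)={a,b}

FIRST(B) = ["a", "b"]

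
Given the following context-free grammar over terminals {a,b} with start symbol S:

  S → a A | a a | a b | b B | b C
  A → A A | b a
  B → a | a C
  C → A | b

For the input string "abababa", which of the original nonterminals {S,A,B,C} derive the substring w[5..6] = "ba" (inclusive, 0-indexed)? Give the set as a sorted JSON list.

Convert to CNF:
  S -> T0 B | T0 C | T1 A | T1 T0 | T1 T1
  A -> A A | T0 T1
  B -> T1 C | a
  C -> A A | T0 T1 | b
  T0 -> b
  T1 -> a

Fill CYK table bottom-up (cells [i..j] with 5 ≤ i ≤ j ≤ 6 only):
  cell(5,5) b: {C,T0}  orig:{C}
  cell(6,6) a: {B,T1}  orig:{B}
  cell(5,6) ba: {A,C,S}

Original NTs in T[5,6] deriving "ba": ["A", "C", "S"]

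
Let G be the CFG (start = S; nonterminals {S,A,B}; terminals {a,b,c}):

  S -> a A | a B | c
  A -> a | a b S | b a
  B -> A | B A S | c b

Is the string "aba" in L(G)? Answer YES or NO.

Convert to CNF:
  S -> T0 A | T0 B | c
  A -> T0 X3 | T1 T0 | a
  B -> B X4 | T0 X5 | T1 T0 | T2 T1 | a
  T0 -> a
  T1 -> b
  T2 -> c
  X3 -> T1 S
  X4 -> A S
  X5 -> T1 S

Fill CYK table bottom-up:
  cell(0,0) a: {A,B,T0}  orig:{A,B}
  cell(1,1) b: {T1}  orig:{}
  cell(2,2) a: {A,B,T0}  orig:{A,B}
  cell(0,1) ab: ∅
  cell(1,2) ba: {A,B}
  cell(0,2) aba: {S}

S ∈ T[0,2] ⇒ YES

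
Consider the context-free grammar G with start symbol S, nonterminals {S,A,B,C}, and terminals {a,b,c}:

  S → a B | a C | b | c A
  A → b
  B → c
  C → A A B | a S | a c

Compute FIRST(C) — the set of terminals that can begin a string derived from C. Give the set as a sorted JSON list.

FIRST iteration:
round 1:
  A via A→b: +{b}
  B via B→c: +{c}
  C via C→A A B: +{b}
  C via C→a S: +{a}
  S via S→a B: +{a}
  S via S→b: +{b}
  S via S→c A: +{c}
  FIRST[S]={a,b,c}  FIRST[A]={b}  FIRST[B]={c}  FIRST[C]={a,b}
round 2: — fixpoint
  FIRST[S]={a,b,c}  FIRST[A]={b}  FIRST[B]={c}  FIRST[C]={a,b}

FIRST(C) = ["a", "b"]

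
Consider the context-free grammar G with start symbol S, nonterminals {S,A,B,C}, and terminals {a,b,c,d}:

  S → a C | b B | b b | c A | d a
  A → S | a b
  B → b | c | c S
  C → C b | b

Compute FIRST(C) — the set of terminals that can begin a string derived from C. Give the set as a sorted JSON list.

FIRST iteration:
pass 1:
  A via A→a b: +{a}
  B via B→b: +{b}
  B via B→c: +{c}
  C via C→b: +{b}
  S via S→a C: +{a}
  S via S→b B: +{b}
  S via S→c A: +{c}
  S via S→d a: +{d}
  FIRST[S]={a,b,c,d}  FIRST[A]={a}  FIRST[B]={b,c}  FIRST[C]={b}
pass 2:
  A via A→S: +{b,c,d}
  FIRST[S]={a,b,c,d}  FIRST[A]={a,b,c,d}  FIRST[B]={b,c}  FIRST[C]={b}
pass 3: — fixpoint
  FIRST[S]={a,b,c,d}  FIRST[A]={a,b,c,d}  FIRST[B]={b,c}  FIRST[C]={b}

FIRST(C) = ["b"]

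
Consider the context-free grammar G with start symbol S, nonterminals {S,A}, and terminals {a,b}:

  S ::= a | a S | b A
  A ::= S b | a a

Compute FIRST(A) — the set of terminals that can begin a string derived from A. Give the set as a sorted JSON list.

FIRST sets, iterate to fixpoint:
iter 1:
  A via A→a a: +{a}
  S via S→a: +{a}
  S via S→b A: +{b}
  S: {a,b}  A: {a}
iter 2:
  A via A→S b: +{b}
  S: {a,b}  A: {a,b}
iter 3: — fixpoint
  S: {a,b}  A: {a,b}

FIRST(A) = ["a", "b"]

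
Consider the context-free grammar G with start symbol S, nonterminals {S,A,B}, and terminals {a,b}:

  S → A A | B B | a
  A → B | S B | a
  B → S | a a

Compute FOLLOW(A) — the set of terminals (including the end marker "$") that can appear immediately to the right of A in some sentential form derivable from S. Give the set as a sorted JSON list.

FIRST sets, iterate to fixpoint:
iter 1:
  A via A→a: +{a}
  B via B→a a: +{a}
  S via S→A A: +{a}
  S: {a}  A: {a}  B: {a}
iter 2: (stable)
  S: {a}  A: {a}  B: {a}

FOLLOW iteration:
initialize: $ ∈ FOLLOW(S)
round 1:
  A→S B: FOLLOW(S) ⊇ FIRST(B) = {a}; new: +{a}
  S→A A: FOLLOW(A) ⊇ FIRST(A) = {a}; new: +{a}
  S→A A: FOLLOW(A) ⊇ FOLLOW(S) ⊇ {$,a}; new: +{$}
  S→B B: FOLLOW(B) ⊇ FIRST(B) = {a}; new: +{a}
  S→B B: FOLLOW(B) ⊇ FOLLOW(S) ⊇ {$,a}; new: +{$}
  S: {$,a}  A: {$,a}  B: {$,a}
round 2: — fixpoint
  S: {$,a}  A: {$,a}  B: {$,a}

FOLLOW(A) = ["$", "a"]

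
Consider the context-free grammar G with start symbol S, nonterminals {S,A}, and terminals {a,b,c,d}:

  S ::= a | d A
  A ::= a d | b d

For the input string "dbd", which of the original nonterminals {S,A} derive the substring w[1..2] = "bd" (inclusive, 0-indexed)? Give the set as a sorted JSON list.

Convert to CNF:
  S -> T1 A | a
  A -> T0 T1 | T2 T1
  T0 -> a
  T1 -> d
  T2 -> b

CYK table (by increasing span) — only the sub-triangle for w[1..2]:
  T[1,1] 'b' = {T2}  orig:{}
  T[2,2] 'd' = {T1}  orig:{}
  T[1,2] 'bd' = {A}

Original NTs in T[1,2] deriving "bd": ["A"]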